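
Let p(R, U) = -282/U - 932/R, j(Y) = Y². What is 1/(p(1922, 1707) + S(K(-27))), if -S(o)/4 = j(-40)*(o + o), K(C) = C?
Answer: 546809/188976834912 ≈ 2.8935e-6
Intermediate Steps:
p(R, U) = -932/R - 282/U
S(o) = -12800*o (S(o) = -4*(-40)²*(o + o) = -6400*2*o = -12800*o)
1/(p(1922, 1707) + S(K(-27))) = 1/((-932/1922 - 282/1707) - 12800*(-27)) = 1/((-932*1/1922 - 282*1/1707) + 345600) = 1/((-466/961 - 94/569) + 345600) = 1/(-355488/546809 + 345600) = 1/(188976834912/546809) = 546809/188976834912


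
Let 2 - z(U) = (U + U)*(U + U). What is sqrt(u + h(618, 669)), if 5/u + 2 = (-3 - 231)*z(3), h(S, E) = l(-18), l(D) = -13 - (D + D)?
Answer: sqrt(1455160438)/7954 ≈ 4.7959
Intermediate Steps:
l(D) = -13 - 2*D
h(S, E) = 23 (h(S, E) = -13 - 2*(-18) = -13 + 36 = 23)
z(U) = 2 - 4*U**2 (z(U) = 2 - (U + U)*(U + U) = 2 - 2*U*2*U = 2 - 4*U**2)
u = 5/7954 (u = 5/(-2 + (-3 - 231)*(2 - 4*3**2)) = 5/(-2 - 234*(2 - 4*9)) = 5/(-2 - 234*(2 - 36)) = 5/(-2 - 234*(-34)) = 5/(-2 + 7956) = 5/7954 ≈ 0.00062861)
sqrt(u + h(618, 669)) = sqrt(5/7954 + 23) = sqrt(182947/7954) = sqrt(1455160438)/7954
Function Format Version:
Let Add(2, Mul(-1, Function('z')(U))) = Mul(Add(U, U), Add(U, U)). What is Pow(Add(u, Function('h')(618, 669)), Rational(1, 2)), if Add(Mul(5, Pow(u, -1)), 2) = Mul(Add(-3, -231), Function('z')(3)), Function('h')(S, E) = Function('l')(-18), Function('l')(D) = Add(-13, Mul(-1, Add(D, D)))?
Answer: Mul(Rational(1, 7954), Pow(1455160438, Rational(1, 2))) ≈ 4.7959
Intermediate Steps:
Function('l')(D) = Add(-13, Mul(-2, D)) (Function('l')(D) = Add(-13, Mul(-1, Mul(2, D))) = Add(-13, Mul(-2, D)))
Function('h')(S, E) = 23 (Function('h')(S, E) = Add(-13, Mul(-2, -18)) = Add(-13, 36) = 23)
Function('z')(U) = Add(2, Mul(-4, Pow(U, 2))) (Function('z')(U) = Add(2, Mul(-1, Mul(Add(U, U), Add(U, U)))) = Add(2, Mul(-1, Mul(Mul(2, U), Mul(2, U)))) = Add(2, Mul(-1, Mul(4, Pow(U, 2)))) = Add(2, Mul(-4, Pow(U, 2))))
u = Rational(5, 7954) (u = Mul(5, Pow(Add(-2, Mul(Add(-3, -231), Add(2, Mul(-4, Pow(3, 2))))), -1)) = Mul(5, Pow(Add(-2, Mul(-234, Add(2, Mul(-4, 9)))), -1)) = Mul(5, Pow(Add(-2, Mul(-234, Add(2, -36))), -1)) = Mul(5, Pow(Add(-2, Mul(-234, -34)), -1)) = Mul(5, Pow(Add(-2, 7956), -1)) = Mul(5, Pow(7954, -1)) = Mul(5, Rational(1, 7954)) = Rational(5, 7954) ≈ 0.00062861)
Pow(Add(u, Function('h')(618, 669)), Rational(1, 2)) = Pow(Add(Rational(5, 7954), 23), Rational(1, 2)) = Pow(Rational(182947, 7954), Rational(1, 2)) = Mul(Rational(1, 7954), Pow(1455160438, Rational(1, 2)))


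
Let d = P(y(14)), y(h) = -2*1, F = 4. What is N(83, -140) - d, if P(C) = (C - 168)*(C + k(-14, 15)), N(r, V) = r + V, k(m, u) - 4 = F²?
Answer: 3003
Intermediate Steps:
k(m, u) = 20 (k(m, u) = 4 + 4² = 4 + 16 = 20)
N(r, V) = V + r
y(h) = -2
P(C) = (-168 + C)*(20 + C) (P(C) = (C - 168)*(C + 20) = (-168 + C)*(20 + C))
d = -3060 (d = -3360 + (-2)² - 148*(-2) = -3360 + 4 + 296 = -3060)
N(83, -140) - d = (-140 + 83) - 1*(-3060) = -57 + 3060 = 3003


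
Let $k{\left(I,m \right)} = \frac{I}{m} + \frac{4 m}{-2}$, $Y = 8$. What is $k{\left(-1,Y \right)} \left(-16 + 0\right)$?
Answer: $258$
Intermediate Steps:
$k{\left(I,m \right)} = - 2 m + \frac{I}{m}$ ($k{\left(I,m \right)} = \frac{I}{m} + 4 m \left(- \frac{1}{2}\right) = \frac{I}{m} - 2 m = - 2 m + \frac{I}{m}$)
$k{\left(-1,Y \right)} \left(-16 + 0\right) = \left(\left(-2\right) 8 - \frac{1}{8}\right) \left(-16 + 0\right) = \left(-16 - \frac{1}{8}\right) \left(-16\right) = \left(- \frac{129}{8}\right) \left(-16\right) = 258$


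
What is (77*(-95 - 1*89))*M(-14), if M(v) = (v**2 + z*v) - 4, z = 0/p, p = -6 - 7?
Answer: -2720256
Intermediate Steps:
p = -13
z = 0 (z = 0/(-13) = 0*(-1/13) = 0)
M(v) = -4 + v**2 (M(v) = (v**2 + 0*v) - 4 = (v**2 + 0) - 4 = v**2 - 4 = -4 + v**2)
(77*(-95 - 1*89))*M(-14) = (77*(-95 - 1*89))*(-4 + (-14)**2) = (77*(-95 - 89))*(-4 + 196) = (77*(-184))*192 = -14168*192 = -2720256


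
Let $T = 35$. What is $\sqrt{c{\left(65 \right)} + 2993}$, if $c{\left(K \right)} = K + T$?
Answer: $\sqrt{3093} \approx 55.615$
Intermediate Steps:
$c{\left(K \right)} = 35 + K$ ($c{\left(K \right)} = K + 35 = 35 + K$)
$\sqrt{c{\left(65 \right)} + 2993} = \sqrt{\left(35 + 65\right) + 2993} = \sqrt{100 + 2993} = \sqrt{3093}$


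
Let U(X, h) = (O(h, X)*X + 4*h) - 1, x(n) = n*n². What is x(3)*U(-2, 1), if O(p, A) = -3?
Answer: 243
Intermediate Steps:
x(n) = n³
U(X, h) = -1 - 3*X + 4*h (U(X, h) = (-3*X + 4*h) - 1 = -1 - 3*X + 4*h)
x(3)*U(-2, 1) = 3³*(-1 - 3*(-2) + 4*1) = 27*(-1 + 6 + 4) = 27*9 = 243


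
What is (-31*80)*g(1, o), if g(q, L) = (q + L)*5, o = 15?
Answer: -198400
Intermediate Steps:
g(q, L) = 5*L + 5*q (g(q, L) = (L + q)*5 = 5*L + 5*q)
(-31*80)*g(1, o) = (-31*80)*(5*15 + 5*1) = -2480*(75 + 5) = -2480*80 = -198400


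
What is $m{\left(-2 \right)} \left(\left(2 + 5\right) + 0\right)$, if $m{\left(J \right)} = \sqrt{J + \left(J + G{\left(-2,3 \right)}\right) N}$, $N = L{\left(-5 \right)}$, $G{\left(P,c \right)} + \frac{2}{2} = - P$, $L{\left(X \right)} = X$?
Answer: $7 \sqrt{3} \approx 12.124$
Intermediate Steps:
$G{\left(P,c \right)} = -1 - P$
$N = -5$
$m{\left(J \right)} = \sqrt{-5 - 4 J}$ ($m{\left(J \right)} = \sqrt{J + \left(J - -1\right) \left(-5\right)} = \sqrt{J + \left(J + \left(-1 + 2\right)\right) \left(-5\right)} = \sqrt{J + \left(J + 1\right) \left(-5\right)} = \sqrt{J + \left(1 + J\right) \left(-5\right)} = \sqrt{J - \left(5 + 5 J\right)} = \sqrt{-5 - 4 J}$)
$m{\left(-2 \right)} \left(\left(2 + 5\right) + 0\right) = \sqrt{-5 - -8} \left(\left(2 + 5\right) + 0\right) = \sqrt{-5 + 8} \left(7 + 0\right) = \sqrt{3} \cdot 7 = 7 \sqrt{3}$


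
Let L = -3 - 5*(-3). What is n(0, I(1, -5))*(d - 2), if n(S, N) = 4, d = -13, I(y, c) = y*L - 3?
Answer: -60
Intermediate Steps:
L = 12 (L = -3 + 15 = 12)
I(y, c) = -3 + 12*y (I(y, c) = y*12 - 3 = 12*y - 3 = -3 + 12*y)
n(0, I(1, -5))*(d - 2) = 4*(-13 - 2) = 4*(-15) = -60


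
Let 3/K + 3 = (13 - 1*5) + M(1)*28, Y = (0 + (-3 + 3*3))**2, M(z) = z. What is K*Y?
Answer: 36/11 ≈ 3.2727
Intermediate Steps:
Y = 36 (Y = (0 + (-3 + 9))**2 = (0 + 6)**2 = 6**2 = 36)
K = 1/11 (K = 3/(-3 + ((13 - 1*5) + 1*28)) = 3/(-3 + ((13 - 5) + 28)) = 3/(-3 + (8 + 28)) = 3/(-3 + 36) = 3/33 = 3*(1/33) = 1/11 ≈ 0.090909)
K*Y = (1/11)*36 = 36/11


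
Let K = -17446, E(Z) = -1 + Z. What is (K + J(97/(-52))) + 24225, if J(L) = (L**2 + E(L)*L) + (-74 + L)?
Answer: 9074569/1352 ≈ 6712.0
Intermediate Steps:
J(L) = -74 + L + L**2 + L*(-1 + L) (J(L) = (L**2 + (-1 + L)*L) + (-74 + L) = (L**2 + L*(-1 + L)) + (-74 + L) = -74 + L + L**2 + L*(-1 + L))
(K + J(97/(-52))) + 24225 = (-17446 + (-74 + 2*(97/(-52))**2)) + 24225 = (-17446 + (-74 + 2*(97*(-1/52))**2)) + 24225 = (-17446 + (-74 + 2*(-97/52)**2)) + 24225 = (-17446 + (-74 + 2*(9409/2704))) + 24225 = (-17446 + (-74 + 9409/1352)) + 24225 = (-17446 - 90639/1352) + 24225 = -23677631/1352 + 24225 = 9074569/1352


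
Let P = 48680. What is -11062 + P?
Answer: 37618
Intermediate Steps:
-11062 + P = -11062 + 48680 = 37618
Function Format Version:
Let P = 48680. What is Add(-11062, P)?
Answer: 37618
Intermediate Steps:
Add(-11062, P) = Add(-11062, 48680) = 37618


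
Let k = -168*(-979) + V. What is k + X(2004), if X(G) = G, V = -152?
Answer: 166324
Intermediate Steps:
k = 164320 (k = -168*(-979) - 152 = 164472 - 152 = 164320)
k + X(2004) = 164320 + 2004 = 166324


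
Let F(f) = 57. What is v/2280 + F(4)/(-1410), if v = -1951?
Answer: -96029/107160 ≈ -0.89613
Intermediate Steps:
v/2280 + F(4)/(-1410) = -1951/2280 + 57/(-1410) = -1951*1/2280 + 57*(-1/1410) = -1951/2280 - 19/470 = -96029/107160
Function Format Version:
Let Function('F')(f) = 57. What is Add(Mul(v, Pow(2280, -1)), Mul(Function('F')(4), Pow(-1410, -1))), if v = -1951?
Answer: Rational(-96029, 107160) ≈ -0.89613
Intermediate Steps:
Add(Mul(v, Pow(2280, -1)), Mul(Function('F')(4), Pow(-1410, -1))) = Add(Mul(-1951, Pow(2280, -1)), Mul(57, Pow(-1410, -1))) = Add(Mul(-1951, Rational(1, 2280)), Mul(57, Rational(-1, 1410))) = Add(Rational(-1951, 2280), Rational(-19, 470)) = Rational(-96029, 107160)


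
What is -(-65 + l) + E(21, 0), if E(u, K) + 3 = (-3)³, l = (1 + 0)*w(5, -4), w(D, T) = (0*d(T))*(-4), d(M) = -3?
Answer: 35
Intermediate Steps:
w(D, T) = 0 (w(D, T) = (0*(-3))*(-4) = 0*(-4) = 0)
l = 0 (l = (1 + 0)*0 = 1*0 = 0)
E(u, K) = -30 (E(u, K) = -3 + (-3)³ = -3 - 27 = -30)
-(-65 + l) + E(21, 0) = -(-65 + 0) - 30 = -1*(-65) - 30 = 65 - 30 = 35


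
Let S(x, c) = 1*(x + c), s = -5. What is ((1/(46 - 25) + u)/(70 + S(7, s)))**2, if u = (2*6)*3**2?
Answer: 5148361/2286144 ≈ 2.2520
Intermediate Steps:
S(x, c) = c + x (S(x, c) = 1*(c + x) = c + x)
u = 108 (u = 12*9 = 108)
((1/(46 - 25) + u)/(70 + S(7, s)))**2 = ((1/(46 - 25) + 108)/(70 + (-5 + 7)))**2 = ((1/21 + 108)/(70 + 2))**2 = ((1/21 + 108)/72)**2 = ((2269/21)*(1/72))**2 = (2269/1512)**2 = 5148361/2286144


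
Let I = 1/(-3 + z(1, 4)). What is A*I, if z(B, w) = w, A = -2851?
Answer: -2851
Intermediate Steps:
I = 1 (I = 1/(-3 + 4) = 1/1 = 1)
A*I = -2851*1 = -2851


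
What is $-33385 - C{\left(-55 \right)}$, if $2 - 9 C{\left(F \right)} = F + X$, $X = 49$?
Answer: $- \frac{300473}{9} \approx -33386.0$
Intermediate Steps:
$C{\left(F \right)} = - \frac{47}{9} - \frac{F}{9}$ ($C{\left(F \right)} = \frac{2}{9} - \frac{F + 49}{9} = \frac{2}{9} - \frac{49 + F}{9} = \frac{2}{9} - \left(\frac{49}{9} + \frac{F}{9}\right) = - \frac{47}{9} - \frac{F}{9}$)
$-33385 - C{\left(-55 \right)} = -33385 - \left(- \frac{47}{9} - - \frac{55}{9}\right) = -33385 - \left(- \frac{47}{9} + \frac{55}{9}\right) = -33385 - \frac{8}{9} = - \frac{300473}{9}$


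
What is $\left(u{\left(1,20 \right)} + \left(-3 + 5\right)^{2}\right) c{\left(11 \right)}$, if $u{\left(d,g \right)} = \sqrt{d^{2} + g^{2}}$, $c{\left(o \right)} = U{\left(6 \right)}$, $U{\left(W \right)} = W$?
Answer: $24 + 6 \sqrt{401} \approx 144.15$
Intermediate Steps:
$c{\left(o \right)} = 6$
$\left(u{\left(1,20 \right)} + \left(-3 + 5\right)^{2}\right) c{\left(11 \right)} = \left(\sqrt{1^{2} + 20^{2}} + \left(-3 + 5\right)^{2}\right) 6 = \left(\sqrt{1 + 400} + 2^{2}\right) 6 = \left(\sqrt{401} + 4\right) 6 = \left(4 + \sqrt{401}\right) 6 = 24 + 6 \sqrt{401}$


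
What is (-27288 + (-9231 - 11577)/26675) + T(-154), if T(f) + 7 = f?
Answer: -732222883/26675 ≈ -27450.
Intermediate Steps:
T(f) = -7 + f
(-27288 + (-9231 - 11577)/26675) + T(-154) = (-27288 + (-9231 - 11577)/26675) + (-7 - 154) = (-27288 - 20808*1/26675) - 161 = (-27288 - 20808/26675) - 161 = -727928208/26675 - 161 = -732222883/26675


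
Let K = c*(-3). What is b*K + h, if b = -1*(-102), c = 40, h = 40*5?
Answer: -12040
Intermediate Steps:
h = 200
b = 102
K = -120 (K = 40*(-3) = -120)
b*K + h = 102*(-120) + 200 = -12240 + 200 = -12040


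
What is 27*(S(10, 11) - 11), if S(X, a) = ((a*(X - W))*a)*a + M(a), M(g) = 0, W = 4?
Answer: 215325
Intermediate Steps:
S(X, a) = a**3*(-4 + X) (S(X, a) = ((a*(X - 1*4))*a)*a + 0 = ((a*(X - 4))*a)*a + 0 = ((a*(-4 + X))*a)*a + 0 = (a**2*(-4 + X))*a + 0 = a**3*(-4 + X) + 0 = a**3*(-4 + X))
27*(S(10, 11) - 11) = 27*(11**3*(-4 + 10) - 11) = 27*(1331*6 - 11) = 27*(7986 - 11) = 27*7975 = 215325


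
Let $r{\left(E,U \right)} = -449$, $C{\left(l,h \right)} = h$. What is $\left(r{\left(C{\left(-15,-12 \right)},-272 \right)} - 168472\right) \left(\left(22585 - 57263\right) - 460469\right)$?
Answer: $83640726387$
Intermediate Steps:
$\left(r{\left(C{\left(-15,-12 \right)},-272 \right)} - 168472\right) \left(\left(22585 - 57263\right) - 460469\right) = \left(-449 - 168472\right) \left(\left(22585 - 57263\right) - 460469\right) = - 168921 \left(-34678 - 460469\right) = \left(-168921\right) \left(-495147\right) = 83640726387$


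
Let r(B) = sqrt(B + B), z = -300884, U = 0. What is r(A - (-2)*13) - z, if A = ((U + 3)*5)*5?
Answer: 300884 + sqrt(202) ≈ 3.0090e+5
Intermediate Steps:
A = 75 (A = ((0 + 3)*5)*5 = (3*5)*5 = 15*5 = 75)
r(B) = sqrt(2)*sqrt(B) (r(B) = sqrt(2*B) = sqrt(2)*sqrt(B))
r(A - (-2)*13) - z = sqrt(2)*sqrt(75 - (-2)*13) - 1*(-300884) = sqrt(2)*sqrt(75 - 1*(-26)) + 300884 = sqrt(2)*sqrt(75 + 26) + 300884 = sqrt(2)*sqrt(101) + 300884 = sqrt(202) + 300884 = 300884 + sqrt(202)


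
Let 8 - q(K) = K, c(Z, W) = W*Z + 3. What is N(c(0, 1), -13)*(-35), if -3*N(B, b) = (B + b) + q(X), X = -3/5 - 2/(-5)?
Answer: -21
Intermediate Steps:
c(Z, W) = 3 + W*Z
X = -1/5 (X = -3*1/5 - 2*(-1/5) = -3/5 + 2/5 = -1/5 ≈ -0.20000)
q(K) = 8 - K
N(B, b) = -41/15 - B/3 - b/3 (N(B, b) = -((B + b) + (8 - 1*(-1/5)))/3 = -((B + b) + (8 + 1/5))/3 = -((B + b) + 41/5)/3 = -(41/5 + B + b)/3 = -41/15 - B/3 - b/3)
N(c(0, 1), -13)*(-35) = (-41/15 - (3 + 1*0)/3 - 1/3*(-13))*(-35) = (-41/15 - (3 + 0)/3 + 13/3)*(-35) = (-41/15 - 1/3*3 + 13/3)*(-35) = (-41/15 - 1 + 13/3)*(-35) = (3/5)*(-35) = -21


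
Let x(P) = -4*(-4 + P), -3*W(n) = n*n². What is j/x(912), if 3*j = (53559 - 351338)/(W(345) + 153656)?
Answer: -297779/147468850224 ≈ -2.0193e-6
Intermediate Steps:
W(n) = -n³/3 (W(n) = -n*n²/3 = -n³/3)
x(P) = 16 - 4*P
j = 297779/40602657 (j = ((53559 - 351338)/(-⅓*345³ + 153656))/3 = (-297779/(-⅓*41063625 + 153656))/3 = (-297779/(-13687875 + 153656))/3 = (-297779/(-13534219))/3 = (-297779*(-1/13534219))/3 = (⅓)*(297779/13534219) = 297779/40602657 ≈ 0.0073340)
j/x(912) = 297779/(40602657*(16 - 4*912)) = 297779/(40602657*(16 - 3648)) = (297779/40602657)/(-3632) = (297779/40602657)*(-1/3632) = -297779/147468850224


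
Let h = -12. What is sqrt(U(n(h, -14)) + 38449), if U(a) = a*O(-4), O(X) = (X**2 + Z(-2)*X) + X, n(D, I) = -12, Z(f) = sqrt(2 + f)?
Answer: sqrt(38305) ≈ 195.72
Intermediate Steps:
O(X) = X + X**2 (O(X) = (X**2 + sqrt(2 - 2)*X) + X = (X**2 + sqrt(0)*X) + X = (X**2 + 0*X) + X = (X**2 + 0) + X = X**2 + X = X + X**2)
U(a) = 12*a (U(a) = a*(-4*(1 - 4)) = a*(-4*(-3)) = a*12 = 12*a)
sqrt(U(n(h, -14)) + 38449) = sqrt(12*(-12) + 38449) = sqrt(-144 + 38449) = sqrt(38305)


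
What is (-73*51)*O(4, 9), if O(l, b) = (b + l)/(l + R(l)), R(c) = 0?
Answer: -48399/4 ≈ -12100.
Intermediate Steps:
O(l, b) = (b + l)/l (O(l, b) = (b + l)/(l + 0) = (b + l)/l)
(-73*51)*O(4, 9) = (-73*51)*((9 + 4)/4) = -3723*13/4 = -48399/4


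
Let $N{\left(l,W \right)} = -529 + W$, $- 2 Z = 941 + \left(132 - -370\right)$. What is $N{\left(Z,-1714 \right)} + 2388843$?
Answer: $2386600$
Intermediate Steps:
$Z = - \frac{1443}{2}$ ($Z = - \frac{941 + \left(132 - -370\right)}{2} = - \frac{941 + \left(132 + 370\right)}{2} = - \frac{941 + 502}{2} = \left(- \frac{1}{2}\right) 1443 = - \frac{1443}{2} \approx -721.5$)
$N{\left(Z,-1714 \right)} + 2388843 = \left(-529 - 1714\right) + 2388843 = -2243 + 2388843 = 2386600$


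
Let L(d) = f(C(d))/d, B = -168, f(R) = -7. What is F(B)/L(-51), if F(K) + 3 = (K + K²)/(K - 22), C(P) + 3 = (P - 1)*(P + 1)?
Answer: -729963/665 ≈ -1097.7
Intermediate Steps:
C(P) = -3 + (1 + P)*(-1 + P) (C(P) = -3 + (P - 1)*(P + 1) = -3 + (-1 + P)*(1 + P) = -3 + (1 + P)*(-1 + P))
F(K) = -3 + (K + K²)/(-22 + K) (F(K) = -3 + (K + K²)/(K - 22) = -3 + (K + K²)/(-22 + K))
L(d) = -7/d
F(B)/L(-51) = ((66 + (-168)² - 2*(-168))/(-22 - 168))/((-7/(-51))) = ((66 + 28224 + 336)/(-190))/((-7*(-1/51))) = (-1/190*28626)/(7/51) = -14313/95*51/7 = -729963/665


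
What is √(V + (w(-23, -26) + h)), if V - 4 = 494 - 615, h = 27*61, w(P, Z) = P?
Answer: √1507 ≈ 38.820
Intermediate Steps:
h = 1647
V = -117 (V = 4 + (494 - 615) = 4 - 121 = -117)
√(V + (w(-23, -26) + h)) = √(-117 + (-23 + 1647)) = √(-117 + 1624) = √1507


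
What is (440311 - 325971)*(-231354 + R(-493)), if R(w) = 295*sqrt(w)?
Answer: -26453016360 + 33730300*I*sqrt(493) ≈ -2.6453e+10 + 7.4893e+8*I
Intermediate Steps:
(440311 - 325971)*(-231354 + R(-493)) = (440311 - 325971)*(-231354 + 295*sqrt(-493)) = 114340*(-231354 + 295*(I*sqrt(493))) = 114340*(-231354 + 295*I*sqrt(493)) = -26453016360 + 33730300*I*sqrt(493)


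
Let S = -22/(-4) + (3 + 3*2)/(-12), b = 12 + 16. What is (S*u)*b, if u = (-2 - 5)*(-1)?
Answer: 931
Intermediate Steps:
u = 7 (u = -7*(-1) = 7)
b = 28
S = 19/4 (S = -22*(-¼) + (3 + 6)*(-1/12) = 11/2 + 9*(-1/12) = 11/2 - ¾ = 19/4 ≈ 4.7500)
(S*u)*b = ((19/4)*7)*28 = (133/4)*28 = 931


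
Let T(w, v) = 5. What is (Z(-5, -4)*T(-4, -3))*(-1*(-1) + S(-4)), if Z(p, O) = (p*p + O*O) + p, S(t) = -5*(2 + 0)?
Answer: -1620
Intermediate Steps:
S(t) = -10 (S(t) = -5*2 = -10)
Z(p, O) = p + O**2 + p**2 (Z(p, O) = (p**2 + O**2) + p = (O**2 + p**2) + p = p + O**2 + p**2)
(Z(-5, -4)*T(-4, -3))*(-1*(-1) + S(-4)) = ((-5 + (-4)**2 + (-5)**2)*5)*(-1*(-1) - 10) = ((-5 + 16 + 25)*5)*(1 - 10) = (36*5)*(-9) = 180*(-9) = -1620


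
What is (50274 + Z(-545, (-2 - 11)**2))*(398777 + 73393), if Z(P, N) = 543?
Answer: 23994262890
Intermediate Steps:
(50274 + Z(-545, (-2 - 11)**2))*(398777 + 73393) = (50274 + 543)*(398777 + 73393) = 50817*472170 = 23994262890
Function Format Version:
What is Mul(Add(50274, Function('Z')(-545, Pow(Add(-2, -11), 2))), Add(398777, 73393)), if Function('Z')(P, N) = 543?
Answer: 23994262890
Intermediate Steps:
Mul(Add(50274, Function('Z')(-545, Pow(Add(-2, -11), 2))), Add(398777, 73393)) = Mul(Add(50274, 543), Add(398777, 73393)) = Mul(50817, 472170) = 23994262890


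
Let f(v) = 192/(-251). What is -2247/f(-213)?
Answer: 187999/64 ≈ 2937.5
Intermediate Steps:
f(v) = -192/251 (f(v) = 192*(-1/251) = -192/251)
-2247/f(-213) = -2247/(-192/251) = -2247*(-251/192) = 187999/64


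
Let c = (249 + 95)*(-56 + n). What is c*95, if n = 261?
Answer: 6699400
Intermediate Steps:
c = 70520 (c = (249 + 95)*(-56 + 261) = 344*205 = 70520)
c*95 = 70520*95 = 6699400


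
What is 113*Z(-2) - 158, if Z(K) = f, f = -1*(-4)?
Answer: 294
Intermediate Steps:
f = 4
Z(K) = 4
113*Z(-2) - 158 = 113*4 - 158 = 452 - 158 = 294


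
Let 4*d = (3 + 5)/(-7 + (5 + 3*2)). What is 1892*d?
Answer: 946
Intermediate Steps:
d = ½ (d = ((3 + 5)/(-7 + (5 + 3*2)))/4 = (8/(-7 + (5 + 6)))/4 = (8/(-7 + 11))/4 = (8/4)/4 = (8*(¼))/4 = (¼)*2 = ½ ≈ 0.50000)
1892*d = 1892*(½) = 946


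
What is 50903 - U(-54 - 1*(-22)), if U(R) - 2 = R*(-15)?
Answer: 50421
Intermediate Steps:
U(R) = 2 - 15*R (U(R) = 2 + R*(-15) = 2 - 15*R)
50903 - U(-54 - 1*(-22)) = 50903 - (2 - 15*(-54 - 1*(-22))) = 50903 - (2 - 15*(-54 + 22)) = 50903 - (2 - 15*(-32)) = 50903 - (2 + 480) = 50903 - 1*482 = 50903 - 482 = 50421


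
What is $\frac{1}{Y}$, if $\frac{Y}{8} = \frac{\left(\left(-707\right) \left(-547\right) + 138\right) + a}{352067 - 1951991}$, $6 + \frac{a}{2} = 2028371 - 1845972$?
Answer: $- \frac{133327}{501102} \approx -0.26607$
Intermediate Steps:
$a = 364786$ ($a = -12 + 2 \left(2028371 - 1845972\right) = -12 + 2 \cdot 182399 = -12 + 364798 = 364786$)
$Y = - \frac{501102}{133327}$ ($Y = 8 \frac{\left(\left(-707\right) \left(-547\right) + 138\right) + 364786}{352067 - 1951991} = 8 \frac{\left(386729 + 138\right) + 364786}{-1599924} = 8 \left(386867 + 364786\right) \left(- \frac{1}{1599924}\right) = 8 \cdot 751653 \left(- \frac{1}{1599924}\right) = 8 \left(- \frac{250551}{533308}\right) = - \frac{501102}{133327} \approx -3.7584$)
$\frac{1}{Y} = \frac{1}{- \frac{501102}{133327}} = - \frac{133327}{501102}$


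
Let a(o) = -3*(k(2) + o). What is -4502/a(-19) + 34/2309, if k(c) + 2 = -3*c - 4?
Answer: -10391956/214737 ≈ -48.394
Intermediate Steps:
k(c) = -6 - 3*c (k(c) = -2 + (-3*c - 4) = -2 + (-4 - 3*c) = -6 - 3*c)
a(o) = 36 - 3*o (a(o) = -3*((-6 - 3*2) + o) = -3*((-6 - 6) + o) = -3*(-12 + o) = 36 - 3*o)
-4502/a(-19) + 34/2309 = -4502/(36 - 3*(-19)) + 34/2309 = -4502/(36 + 57) + 34*(1/2309) = -4502/93 + 34/2309 = -10391956/214737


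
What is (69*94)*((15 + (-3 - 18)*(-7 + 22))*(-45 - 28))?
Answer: 142043400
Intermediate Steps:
(69*94)*((15 + (-3 - 18)*(-7 + 22))*(-45 - 28)) = 6486*((15 - 21*15)*(-73)) = 6486*((15 - 315)*(-73)) = 6486*(-300*(-73)) = 6486*21900 = 142043400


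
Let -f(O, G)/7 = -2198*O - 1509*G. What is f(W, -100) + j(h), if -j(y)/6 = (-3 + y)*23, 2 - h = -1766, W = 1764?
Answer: 25841034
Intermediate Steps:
h = 1768 (h = 2 - 1*(-1766) = 2 + 1766 = 1768)
j(y) = 414 - 138*y (j(y) = -6*(-3 + y)*23 = -6*(-69 + 23*y) = 414 - 138*y)
f(O, G) = 10563*G + 15386*O (f(O, G) = -7*(-2198*O - 1509*G) = 10563*G + 15386*O)
f(W, -100) + j(h) = (10563*(-100) + 15386*1764) + (414 - 138*1768) = (-1056300 + 27140904) + (414 - 243984) = 26084604 - 243570 = 25841034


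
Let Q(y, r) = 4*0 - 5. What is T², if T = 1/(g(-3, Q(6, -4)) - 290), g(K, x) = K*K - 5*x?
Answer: 1/65536 ≈ 1.5259e-5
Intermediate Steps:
Q(y, r) = -5 (Q(y, r) = 0 - 5 = -5)
g(K, x) = K² - 5*x
T = -1/256 (T = 1/(((-3)² - 5*(-5)) - 290) = 1/((9 + 25) - 290) = 1/(34 - 290) = 1/(-256) = -1/256 ≈ -0.0039063)
T² = (-1/256)² = 1/65536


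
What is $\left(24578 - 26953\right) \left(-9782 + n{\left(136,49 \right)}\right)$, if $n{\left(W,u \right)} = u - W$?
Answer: $23438875$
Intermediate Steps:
$\left(24578 - 26953\right) \left(-9782 + n{\left(136,49 \right)}\right) = \left(24578 - 26953\right) \left(-9782 + \left(49 - 136\right)\right) = - 2375 \left(-9782 + \left(49 - 136\right)\right) = - 2375 \left(-9782 - 87\right) = \left(-2375\right) \left(-9869\right) = 23438875$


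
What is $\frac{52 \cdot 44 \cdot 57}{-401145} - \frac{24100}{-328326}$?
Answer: $- \frac{5525228186}{21951055545} \approx -0.25171$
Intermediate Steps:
$\frac{52 \cdot 44 \cdot 57}{-401145} - \frac{24100}{-328326} = 52 \cdot 2508 \left(- \frac{1}{401145}\right) - - \frac{12050}{164163} = 130416 \left(- \frac{1}{401145}\right) + \frac{12050}{164163} = - \frac{43472}{133715} + \frac{12050}{164163} = - \frac{5525228186}{21951055545}$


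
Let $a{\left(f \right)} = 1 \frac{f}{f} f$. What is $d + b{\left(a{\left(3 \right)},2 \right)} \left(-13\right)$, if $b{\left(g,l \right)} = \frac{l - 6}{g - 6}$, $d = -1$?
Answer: $- \frac{55}{3} \approx -18.333$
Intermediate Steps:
$a{\left(f \right)} = f$ ($a{\left(f \right)} = 1 \cdot 1 f = 1 f = f$)
$b{\left(g,l \right)} = \frac{-6 + l}{-6 + g}$
$d + b{\left(a{\left(3 \right)},2 \right)} \left(-13\right) = -1 + \frac{-6 + 2}{-6 + 3} \left(-13\right) = -1 + \frac{1}{-3} \left(-4\right) \left(-13\right) = -1 + \left(- \frac{1}{3}\right) \left(-4\right) \left(-13\right) = -1 + \frac{4}{3} \left(-13\right) = -1 - \frac{52}{3} = - \frac{55}{3}$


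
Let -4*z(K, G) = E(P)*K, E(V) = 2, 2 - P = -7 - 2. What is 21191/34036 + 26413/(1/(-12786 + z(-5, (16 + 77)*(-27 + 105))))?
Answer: -11492275306887/34036 ≈ -3.3765e+8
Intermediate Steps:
P = 11 (P = 2 - (-7 - 2) = 2 - 1*(-9) = 2 + 9 = 11)
z(K, G) = -K/2
21191/34036 + 26413/(1/(-12786 + z(-5, (16 + 77)*(-27 + 105)))) = 21191/34036 + 26413/(1/(-12786 - ½*(-5))) = 21191*(1/34036) + 26413/(1/(-12786 + 5/2)) = 21191/34036 + 26413/(1/(-25567/2)) = 21191/34036 + 26413/(-2/25567) = 21191/34036 + 26413*(-25567/2) = 21191/34036 - 675301171/2 = -11492275306887/34036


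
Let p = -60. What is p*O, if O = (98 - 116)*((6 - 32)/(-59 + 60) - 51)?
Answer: -83160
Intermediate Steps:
O = 1386 (O = -18*(-26/1 - 51) = -18*(-26*1 - 51) = -18*(-26 - 51) = -18*(-77) = 1386)
p*O = -60*1386 = -83160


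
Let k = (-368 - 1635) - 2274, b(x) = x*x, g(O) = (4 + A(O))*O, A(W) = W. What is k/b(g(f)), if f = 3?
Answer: -611/63 ≈ -9.6984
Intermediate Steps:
g(O) = O*(4 + O) (g(O) = (4 + O)*O = O*(4 + O))
b(x) = x²
k = -4277 (k = -2003 - 2274 = -4277)
k/b(g(f)) = -4277*1/(9*(4 + 3)²) = -4277/((3*7)²) = -4277/(21²) = -4277/441 = -4277*1/441 = -611/63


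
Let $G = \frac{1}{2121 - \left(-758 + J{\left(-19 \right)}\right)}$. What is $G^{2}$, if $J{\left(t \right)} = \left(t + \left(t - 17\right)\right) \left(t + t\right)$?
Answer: $\frac{1}{622521} \approx 1.6064 \cdot 10^{-6}$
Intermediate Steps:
$J{\left(t \right)} = 2 t \left(-17 + 2 t\right)$ ($J{\left(t \right)} = \left(t + \left(t - 17\right)\right) 2 t = \left(t + \left(-17 + t\right)\right) 2 t = \left(-17 + 2 t\right) 2 t = 2 t \left(-17 + 2 t\right)$)
$G = \frac{1}{789}$ ($G = \frac{1}{2121 + \left(758 - 2 \left(-19\right) \left(-17 + 2 \left(-19\right)\right)\right)} = \frac{1}{2121 + \left(758 - 2 \left(-19\right) \left(-17 - 38\right)\right)} = \frac{1}{2121 + \left(758 - 2 \left(-19\right) \left(-55\right)\right)} = \frac{1}{2121 + \left(758 - 2090\right)} = \frac{1}{2121 - 1332} = \frac{1}{789} \approx 0.0012674$)
$G^{2} = \left(\frac{1}{789}\right)^{2} = \frac{1}{622521}$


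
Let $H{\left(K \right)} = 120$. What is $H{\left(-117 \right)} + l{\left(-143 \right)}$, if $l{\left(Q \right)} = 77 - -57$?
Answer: $254$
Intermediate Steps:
$l{\left(Q \right)} = 134$ ($l{\left(Q \right)} = 77 + 57 = 134$)
$H{\left(-117 \right)} + l{\left(-143 \right)} = 120 + 134 = 254$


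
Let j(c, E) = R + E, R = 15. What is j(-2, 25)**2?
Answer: 1600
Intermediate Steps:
j(c, E) = 15 + E
j(-2, 25)**2 = (15 + 25)**2 = 40**2 = 1600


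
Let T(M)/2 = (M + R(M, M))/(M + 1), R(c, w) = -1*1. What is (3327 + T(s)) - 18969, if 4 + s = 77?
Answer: -578682/37 ≈ -15640.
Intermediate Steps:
R(c, w) = -1
s = 73 (s = -4 + 77 = 73)
T(M) = 2*(-1 + M)/(1 + M) (T(M) = 2*((M - 1)/(M + 1)) = 2*((-1 + M)/(1 + M)) = 2*(-1 + M)/(1 + M))
(3327 + T(s)) - 18969 = (3327 + 2*(-1 + 73)/(1 + 73)) - 18969 = (3327 + 2*72/74) - 18969 = (3327 + 2*(1/74)*72) - 18969 = (3327 + 72/37) - 18969 = 123171/37 - 18969 = -578682/37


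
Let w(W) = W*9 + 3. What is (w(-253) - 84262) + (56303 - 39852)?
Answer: -70085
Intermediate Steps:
w(W) = 3 + 9*W (w(W) = 9*W + 3 = 3 + 9*W)
(w(-253) - 84262) + (56303 - 39852) = ((3 + 9*(-253)) - 84262) + (56303 - 39852) = ((3 - 2277) - 84262) + 16451 = (-2274 - 84262) + 16451 = -86536 + 16451 = -70085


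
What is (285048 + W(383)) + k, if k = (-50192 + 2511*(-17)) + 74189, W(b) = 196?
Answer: 266554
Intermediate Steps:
k = -18690 (k = (-50192 - 42687) + 74189 = -92879 + 74189 = -18690)
(285048 + W(383)) + k = (285048 + 196) - 18690 = 285244 - 18690 = 266554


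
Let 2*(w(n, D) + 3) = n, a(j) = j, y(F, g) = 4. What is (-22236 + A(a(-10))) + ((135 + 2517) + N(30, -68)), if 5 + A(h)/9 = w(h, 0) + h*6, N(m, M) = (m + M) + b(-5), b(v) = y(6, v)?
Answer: -20275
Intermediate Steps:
b(v) = 4
w(n, D) = -3 + n/2
N(m, M) = 4 + M + m (N(m, M) = (m + M) + 4 = (M + m) + 4 = 4 + M + m)
A(h) = -72 + 117*h/2 (A(h) = -45 + 9*((-3 + h/2) + h*6) = -45 + 9*((-3 + h/2) + 6*h) = -45 + 9*(-3 + 13*h/2) = -45 + (-27 + 117*h/2) = -72 + 117*h/2)
(-22236 + A(a(-10))) + ((135 + 2517) + N(30, -68)) = (-22236 + (-72 + (117/2)*(-10))) + ((135 + 2517) + (4 - 68 + 30)) = (-22236 + (-72 - 585)) + (2652 - 34) = (-22236 - 657) + 2618 = -22893 + 2618 = -20275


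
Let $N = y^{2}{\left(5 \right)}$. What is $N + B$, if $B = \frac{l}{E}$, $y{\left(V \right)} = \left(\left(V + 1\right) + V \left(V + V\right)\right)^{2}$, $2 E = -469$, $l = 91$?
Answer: $\frac{658911206}{67} \approx 9.8345 \cdot 10^{6}$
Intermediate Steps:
$E = - \frac{469}{2}$ ($E = \frac{1}{2} \left(-469\right) = - \frac{469}{2} \approx -234.5$)
$y{\left(V \right)} = \left(1 + V + 2 V^{2}\right)^{2}$ ($y{\left(V \right)} = \left(\left(1 + V\right) + V 2 V\right)^{2} = \left(\left(1 + V\right) + 2 V^{2}\right)^{2} = \left(1 + V + 2 V^{2}\right)^{2}$)
$B = - \frac{26}{67}$ ($B = \frac{91}{- \frac{469}{2}} = 91 \left(- \frac{2}{469}\right) = - \frac{26}{67} \approx -0.38806$)
$N = 9834496$ ($N = \left(\left(1 + 5 + 2 \cdot 5^{2}\right)^{2}\right)^{2} = \left(\left(1 + 5 + 2 \cdot 25\right)^{2}\right)^{2} = \left(\left(1 + 5 + 50\right)^{2}\right)^{2} = \left(56^{2}\right)^{2} = 3136^{2} = 9834496$)
$N + B = 9834496 - \frac{26}{67} = \frac{658911206}{67}$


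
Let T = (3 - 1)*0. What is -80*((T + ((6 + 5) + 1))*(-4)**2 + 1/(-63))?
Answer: -967600/63 ≈ -15359.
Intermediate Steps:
T = 0 (T = 2*0 = 0)
-80*((T + ((6 + 5) + 1))*(-4)**2 + 1/(-63)) = -80*((0 + ((6 + 5) + 1))*(-4)**2 + 1/(-63)) = -80*((0 + (11 + 1))*16 - 1/63) = -80*((0 + 12)*16 - 1/63) = -80*(12*16 - 1/63) = -80*(192 - 1/63) = -80*12095/63 = -967600/63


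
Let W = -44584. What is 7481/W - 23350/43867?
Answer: -1369205427/1955766328 ≈ -0.70009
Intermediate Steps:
7481/W - 23350/43867 = 7481/(-44584) - 23350/43867 = 7481*(-1/44584) - 23350*1/43867 = -7481/44584 - 23350/43867 = -1369205427/1955766328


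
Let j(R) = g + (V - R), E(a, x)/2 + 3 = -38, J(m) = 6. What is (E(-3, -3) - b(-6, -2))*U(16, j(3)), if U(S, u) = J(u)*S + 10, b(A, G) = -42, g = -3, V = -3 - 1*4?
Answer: -4240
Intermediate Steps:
V = -7 (V = -3 - 4 = -7)
E(a, x) = -82 (E(a, x) = -6 + 2*(-38) = -6 - 76 = -82)
j(R) = -10 - R (j(R) = -3 + (-7 - R) = -10 - R)
U(S, u) = 10 + 6*S (U(S, u) = 6*S + 10 = 10 + 6*S)
(E(-3, -3) - b(-6, -2))*U(16, j(3)) = (-82 - 1*(-42))*(10 + 6*16) = (-82 + 42)*(10 + 96) = -40*106 = -4240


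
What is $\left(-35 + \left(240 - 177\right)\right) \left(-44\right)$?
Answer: $-1232$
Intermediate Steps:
$\left(-35 + \left(240 - 177\right)\right) \left(-44\right) = \left(-35 + 63\right) \left(-44\right) = 28 \left(-44\right) = -1232$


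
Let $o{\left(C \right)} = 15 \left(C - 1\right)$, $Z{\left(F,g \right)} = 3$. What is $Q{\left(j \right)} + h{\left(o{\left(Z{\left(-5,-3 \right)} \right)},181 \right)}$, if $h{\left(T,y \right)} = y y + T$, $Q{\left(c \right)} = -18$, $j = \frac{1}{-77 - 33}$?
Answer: $32773$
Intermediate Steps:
$j = - \frac{1}{110}$ ($j = \frac{1}{-110} = - \frac{1}{110} \approx -0.0090909$)
$o{\left(C \right)} = -15 + 15 C$ ($o{\left(C \right)} = 15 \left(-1 + C\right) = -15 + 15 C$)
$h{\left(T,y \right)} = T + y^{2}$ ($h{\left(T,y \right)} = y^{2} + T = T + y^{2}$)
$Q{\left(j \right)} + h{\left(o{\left(Z{\left(-5,-3 \right)} \right)},181 \right)} = -18 + \left(\left(-15 + 15 \cdot 3\right) + 181^{2}\right) = -18 + \left(\left(-15 + 45\right) + 32761\right) = -18 + \left(30 + 32761\right) = -18 + 32791 = 32773$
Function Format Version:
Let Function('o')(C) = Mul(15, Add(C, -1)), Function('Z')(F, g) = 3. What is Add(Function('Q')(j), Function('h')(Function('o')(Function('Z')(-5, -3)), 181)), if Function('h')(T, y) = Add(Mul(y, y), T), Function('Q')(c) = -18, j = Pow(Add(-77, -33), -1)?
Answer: 32773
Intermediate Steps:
j = Rational(-1, 110) (j = Pow(-110, -1) = Rational(-1, 110) ≈ -0.0090909)
Function('o')(C) = Add(-15, Mul(15, C)) (Function('o')(C) = Mul(15, Add(-1, C)) = Add(-15, Mul(15, C)))
Function('h')(T, y) = Add(T, Pow(y, 2)) (Function('h')(T, y) = Add(Pow(y, 2), T) = Add(T, Pow(y, 2)))
Add(Function('Q')(j), Function('h')(Function('o')(Function('Z')(-5, -3)), 181)) = Add(-18, Add(Add(-15, Mul(15, 3)), Pow(181, 2))) = Add(-18, Add(Add(-15, 45), 32761)) = Add(-18, Add(30, 32761)) = Add(-18, 32791) = 32773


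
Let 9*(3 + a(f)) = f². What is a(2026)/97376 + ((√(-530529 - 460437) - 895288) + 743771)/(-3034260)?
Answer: 1953345647/412659360 - I*√990966/3034260 ≈ 4.7336 - 0.00032808*I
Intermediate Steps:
a(f) = -3 + f²/9
a(2026)/97376 + ((√(-530529 - 460437) - 895288) + 743771)/(-3034260) = (-3 + (⅑)*2026²)/97376 + ((√(-530529 - 460437) - 895288) + 743771)/(-3034260) = (-3 + (⅑)*4104676)*(1/97376) + ((√(-990966) - 895288) + 743771)*(-1/3034260) = (-3 + 4104676/9)*(1/97376) + ((I*√990966 - 895288) + 743771)*(-1/3034260) = (4104649/9)*(1/97376) + ((-895288 + I*√990966) + 743771)*(-1/3034260) = 22931/4896 + (-151517 + I*√990966)*(-1/3034260) = 22931/4896 + (151517/3034260 - I*√990966/3034260) = 1953345647/412659360 - I*√990966/3034260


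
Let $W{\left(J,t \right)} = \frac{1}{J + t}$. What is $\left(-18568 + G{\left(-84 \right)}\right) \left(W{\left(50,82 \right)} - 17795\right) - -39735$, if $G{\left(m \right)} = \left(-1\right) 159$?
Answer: $\frac{43993825673}{132} \approx 3.3329 \cdot 10^{8}$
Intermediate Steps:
$G{\left(m \right)} = -159$
$\left(-18568 + G{\left(-84 \right)}\right) \left(W{\left(50,82 \right)} - 17795\right) - -39735 = \left(-18568 - 159\right) \left(\frac{1}{50 + 82} - 17795\right) - -39735 = - 18727 \left(\frac{1}{132} - 17795\right) + 39735 = \left(-18727\right) \left(- \frac{2348939}{132}\right) + 39735 = \frac{43988580653}{132} + 39735 = \frac{43993825673}{132}$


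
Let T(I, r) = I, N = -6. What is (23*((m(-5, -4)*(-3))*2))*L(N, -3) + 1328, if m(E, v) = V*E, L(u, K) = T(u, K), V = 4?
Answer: -15232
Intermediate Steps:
L(u, K) = u
m(E, v) = 4*E
(23*((m(-5, -4)*(-3))*2))*L(N, -3) + 1328 = (23*(((4*(-5))*(-3))*2))*(-6) + 1328 = (23*(-20*(-3)*2))*(-6) + 1328 = (23*(60*2))*(-6) + 1328 = (23*120)*(-6) + 1328 = 2760*(-6) + 1328 = -16560 + 1328 = -15232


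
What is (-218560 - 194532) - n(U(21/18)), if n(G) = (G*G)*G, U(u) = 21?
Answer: -422353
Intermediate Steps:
n(G) = G³ (n(G) = G²*G = G³)
(-218560 - 194532) - n(U(21/18)) = (-218560 - 194532) - 1*21³ = -413092 - 1*9261 = -413092 - 9261 = -422353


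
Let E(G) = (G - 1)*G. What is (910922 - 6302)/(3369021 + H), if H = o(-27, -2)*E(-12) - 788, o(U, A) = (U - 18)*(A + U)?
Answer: 904620/3571813 ≈ 0.25327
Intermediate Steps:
E(G) = G*(-1 + G) (E(G) = (-1 + G)*G = G*(-1 + G))
o(U, A) = (-18 + U)*(A + U)
H = 202792 (H = ((-27)**2 - 18*(-2) - 18*(-27) - 2*(-27))*(-12*(-1 - 12)) - 788 = (729 + 36 + 486 + 54)*(-12*(-13)) - 788 = 1305*156 - 788 = 203580 - 788 = 202792)
(910922 - 6302)/(3369021 + H) = (910922 - 6302)/(3369021 + 202792) = 904620/3571813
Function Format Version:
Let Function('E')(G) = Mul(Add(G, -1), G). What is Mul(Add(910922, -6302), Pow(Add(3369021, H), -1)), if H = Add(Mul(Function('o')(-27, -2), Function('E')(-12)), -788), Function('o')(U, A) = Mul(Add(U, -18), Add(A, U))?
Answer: Rational(904620, 3571813) ≈ 0.25327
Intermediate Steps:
Function('E')(G) = Mul(G, Add(-1, G)) (Function('E')(G) = Mul(Add(-1, G), G) = Mul(G, Add(-1, G)))
Function('o')(U, A) = Mul(Add(-18, U), Add(A, U))
H = 202792 (H = Add(Mul(Add(Pow(-27, 2), Mul(-18, -2), Mul(-18, -27), Mul(-2, -27)), Mul(-12, Add(-1, -12))), -788) = Add(Mul(Add(729, 36, 486, 54), Mul(-12, -13)), -788) = Add(Mul(1305, 156), -788) = Add(203580, -788) = 202792)
Mul(Add(910922, -6302), Pow(Add(3369021, H), -1)) = Mul(Add(910922, -6302), Pow(Add(3369021, 202792), -1)) = Mul(904620, Pow(3571813, -1)) = Mul(904620, Rational(1, 3571813)) = Rational(904620, 3571813)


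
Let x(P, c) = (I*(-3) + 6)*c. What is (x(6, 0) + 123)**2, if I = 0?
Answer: 15129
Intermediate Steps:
x(P, c) = 6*c (x(P, c) = (0*(-3) + 6)*c = (0 + 6)*c = 6*c)
(x(6, 0) + 123)**2 = (6*0 + 123)**2 = (0 + 123)**2 = 123**2 = 15129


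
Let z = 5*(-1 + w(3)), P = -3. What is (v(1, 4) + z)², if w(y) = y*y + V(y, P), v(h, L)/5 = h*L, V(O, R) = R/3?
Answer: 3025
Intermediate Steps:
V(O, R) = R/3 (V(O, R) = R*(⅓) = R/3)
v(h, L) = 5*L*h (v(h, L) = 5*(h*L) = 5*(L*h) = 5*L*h)
w(y) = -1 + y² (w(y) = y*y + (⅓)*(-3) = y² - 1 = -1 + y²)
z = 35 (z = 5*(-1 + (-1 + 3²)) = 5*(-1 + (-1 + 9)) = 5*(-1 + 8) = 5*7 = 35)
(v(1, 4) + z)² = (5*4*1 + 35)² = (20 + 35)² = 55² = 3025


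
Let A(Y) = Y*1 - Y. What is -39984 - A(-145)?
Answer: -39984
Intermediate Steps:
A(Y) = 0 (A(Y) = Y - Y = 0)
-39984 - A(-145) = -39984 - 1*0 = -39984 + 0 = -39984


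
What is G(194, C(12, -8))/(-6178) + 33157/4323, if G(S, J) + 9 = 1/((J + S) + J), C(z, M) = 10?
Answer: 43844926219/5715403716 ≈ 7.6714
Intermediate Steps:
G(S, J) = -9 + 1/(S + 2*J) (G(S, J) = -9 + 1/((J + S) + J) = -9 + 1/(S + 2*J))
G(194, C(12, -8))/(-6178) + 33157/4323 = ((1 - 18*10 - 9*194)/(194 + 2*10))/(-6178) + 33157/4323 = ((1 - 180 - 1746)/(194 + 20))*(-1/6178) + 33157*(1/4323) = (-1925/214)*(-1/6178) + 33157/4323 = ((1/214)*(-1925))*(-1/6178) + 33157/4323 = -1925/214*(-1/6178) + 33157/4323 = 1925/1322092 + 33157/4323 = 43844926219/5715403716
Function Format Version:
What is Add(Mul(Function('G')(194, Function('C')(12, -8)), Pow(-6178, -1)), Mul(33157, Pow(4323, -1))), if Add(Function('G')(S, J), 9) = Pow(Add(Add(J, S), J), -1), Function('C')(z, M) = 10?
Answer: Rational(43844926219, 5715403716) ≈ 7.6714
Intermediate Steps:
Function('G')(S, J) = Add(-9, Pow(Add(S, Mul(2, J)), -1)) (Function('G')(S, J) = Add(-9, Pow(Add(Add(J, S), J), -1)) = Add(-9, Pow(Add(S, Mul(2, J)), -1)))
Add(Mul(Function('G')(194, Function('C')(12, -8)), Pow(-6178, -1)), Mul(33157, Pow(4323, -1))) = Add(Mul(Mul(Pow(Add(194, Mul(2, 10)), -1), Add(1, Mul(-18, 10), Mul(-9, 194))), Pow(-6178, -1)), Mul(33157, Pow(4323, -1))) = Add(Mul(Mul(Pow(Add(194, 20), -1), Add(1, -180, -1746)), Rational(-1, 6178)), Mul(33157, Rational(1, 4323))) = Add(Mul(Mul(Pow(214, -1), -1925), Rational(-1, 6178)), Rational(33157, 4323)) = Add(Mul(Mul(Rational(1, 214), -1925), Rational(-1, 6178)), Rational(33157, 4323)) = Add(Mul(Rational(-1925, 214), Rational(-1, 6178)), Rational(33157, 4323)) = Add(Rational(1925, 1322092), Rational(33157, 4323)) = Rational(43844926219, 5715403716)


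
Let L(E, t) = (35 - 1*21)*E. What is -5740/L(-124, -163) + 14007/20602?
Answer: 1272961/319331 ≈ 3.9863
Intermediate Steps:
L(E, t) = 14*E (L(E, t) = (35 - 21)*E = 14*E)
-5740/L(-124, -163) + 14007/20602 = -5740/(14*(-124)) + 14007/20602 = -5740/(-1736) + 14007*(1/20602) = -5740*(-1/1736) + 14007/20602 = 205/62 + 14007/20602 = 1272961/319331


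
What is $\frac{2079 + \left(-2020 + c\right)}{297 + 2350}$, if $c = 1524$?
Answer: $\frac{1583}{2647} \approx 0.59804$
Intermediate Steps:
$\frac{2079 + \left(-2020 + c\right)}{297 + 2350} = \frac{2079 + \left(-2020 + 1524\right)}{297 + 2350} = \frac{2079 - 496}{2647} = 1583 \cdot \frac{1}{2647} = \frac{1583}{2647}$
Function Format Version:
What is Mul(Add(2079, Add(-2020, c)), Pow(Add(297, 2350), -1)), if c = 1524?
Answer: Rational(1583, 2647) ≈ 0.59804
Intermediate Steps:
Mul(Add(2079, Add(-2020, c)), Pow(Add(297, 2350), -1)) = Mul(Add(2079, Add(-2020, 1524)), Pow(Add(297, 2350), -1)) = Mul(Add(2079, -496), Pow(2647, -1)) = Mul(1583, Rational(1, 2647)) = Rational(1583, 2647)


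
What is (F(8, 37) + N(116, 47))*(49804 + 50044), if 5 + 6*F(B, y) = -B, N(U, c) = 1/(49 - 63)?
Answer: -670408/3 ≈ -2.2347e+5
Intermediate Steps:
N(U, c) = -1/14 (N(U, c) = 1/(-14) = -1/14)
F(B, y) = -⅚ - B/6 (F(B, y) = -⅚ + (-B)/6 = -⅚ - B/6)
(F(8, 37) + N(116, 47))*(49804 + 50044) = ((-⅚ - ⅙*8) - 1/14)*(49804 + 50044) = ((-⅚ - 4/3) - 1/14)*99848 = (-13/6 - 1/14)*99848 = -47/21*99848 = -670408/3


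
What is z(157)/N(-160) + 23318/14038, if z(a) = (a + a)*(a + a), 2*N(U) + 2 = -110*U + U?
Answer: 793700145/61198661 ≈ 12.969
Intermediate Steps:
N(U) = -1 - 109*U/2 (N(U) = -1 + (-110*U + U)/2 = -1 + (-109*U)/2 = -1 - 109*U/2)
z(a) = 4*a² (z(a) = (2*a)*(2*a) = 4*a²)
z(157)/N(-160) + 23318/14038 = (4*157²)/(-1 - 109/2*(-160)) + 23318/14038 = (4*24649)/(-1 + 8720) + 23318*(1/14038) = 98596/8719 + 11659/7019 = 793700145/61198661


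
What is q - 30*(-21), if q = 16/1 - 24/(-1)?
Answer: 670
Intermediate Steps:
q = 40 (q = 16*1 - 24*(-1) = 16 + 24 = 40)
q - 30*(-21) = 40 - 30*(-21) = 40 + 630 = 670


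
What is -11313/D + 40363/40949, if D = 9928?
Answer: -62532173/406541672 ≈ -0.15381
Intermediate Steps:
-11313/D + 40363/40949 = -11313/9928 + 40363/40949 = -62532173/406541672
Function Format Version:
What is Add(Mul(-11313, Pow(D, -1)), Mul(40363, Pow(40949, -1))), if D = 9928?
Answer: Rational(-62532173, 406541672) ≈ -0.15381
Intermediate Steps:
Add(Mul(-11313, Pow(D, -1)), Mul(40363, Pow(40949, -1))) = Add(Mul(-11313, Pow(9928, -1)), Mul(40363, Pow(40949, -1))) = Add(Mul(-11313, Rational(1, 9928)), Mul(40363, Rational(1, 40949))) = Add(Rational(-11313, 9928), Rational(40363, 40949)) = Rational(-62532173, 406541672)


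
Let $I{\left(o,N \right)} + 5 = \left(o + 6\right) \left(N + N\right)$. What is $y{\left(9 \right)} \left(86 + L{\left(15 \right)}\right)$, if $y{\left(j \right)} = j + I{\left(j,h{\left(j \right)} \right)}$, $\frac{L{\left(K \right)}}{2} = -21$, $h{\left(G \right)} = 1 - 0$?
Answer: $1496$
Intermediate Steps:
$h{\left(G \right)} = 1$ ($h{\left(G \right)} = 1 + 0 = 1$)
$I{\left(o,N \right)} = -5 + 2 N \left(6 + o\right)$ ($I{\left(o,N \right)} = -5 + \left(o + 6\right) \left(N + N\right) = -5 + \left(6 + o\right) 2 N = -5 + 2 N \left(6 + o\right)$)
$L{\left(K \right)} = -42$ ($L{\left(K \right)} = 2 \left(-21\right) = -42$)
$y{\left(j \right)} = 7 + 3 j$ ($y{\left(j \right)} = j + \left(-5 + 12 \cdot 1 + 2 \cdot 1 j\right) = j + \left(-5 + 12 + 2 j\right) = j + \left(7 + 2 j\right) = 7 + 3 j$)
$y{\left(9 \right)} \left(86 + L{\left(15 \right)}\right) = \left(7 + 3 \cdot 9\right) \left(86 - 42\right) = \left(7 + 27\right) 44 = 34 \cdot 44 = 1496$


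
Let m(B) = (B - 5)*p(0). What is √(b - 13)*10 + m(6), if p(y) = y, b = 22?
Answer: 30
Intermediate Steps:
m(B) = 0 (m(B) = (B - 5)*0 = (-5 + B)*0 = 0)
√(b - 13)*10 + m(6) = √(22 - 13)*10 + 0 = √9*10 + 0 = 3*10 + 0 = 30 + 0 = 30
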